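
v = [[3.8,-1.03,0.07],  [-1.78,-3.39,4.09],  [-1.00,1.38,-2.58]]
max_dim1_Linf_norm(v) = 4.09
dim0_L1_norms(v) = [6.58, 5.8, 6.74]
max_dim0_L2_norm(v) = 4.84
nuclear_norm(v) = 11.17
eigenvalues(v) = [4.15, -0.9, -5.42]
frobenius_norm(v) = 7.51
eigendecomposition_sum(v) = [[3.87, -0.59, -0.32], [-1.38, 0.21, 0.11], [-0.86, 0.13, 0.07]] + [[-0.06, -0.06, -0.16], [-0.28, -0.31, -0.77], [-0.2, -0.22, -0.54]] + [[-0.01, -0.38, 0.55], [-0.12, -3.29, 4.74], [0.05, 1.47, -2.11]]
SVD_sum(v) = [[0.02, 0.06, -0.08],  [-1.13, -3.29, 4.34],  [0.53, 1.55, -2.05]] + [[3.81,-0.86,0.34], [-0.61,0.14,-0.05], [-1.46,0.33,-0.13]] + [[-0.04, -0.23, -0.18], [-0.04, -0.24, -0.19], [-0.08, -0.50, -0.4]]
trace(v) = -2.17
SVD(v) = [[-0.02,  -0.92,  0.38], [0.90,  0.15,  0.4], [-0.43,  0.35,  0.83]] @ diag([6.1483752578243855, 4.24822200147562, 0.7780048297738408]) @ [[-0.20, -0.59, 0.78], [-0.97, 0.22, -0.09], [-0.12, -0.78, -0.62]]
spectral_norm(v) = 6.15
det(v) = 20.32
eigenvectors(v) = [[0.92, -0.17, -0.1],[-0.33, -0.81, -0.91],[-0.20, -0.56, 0.4]]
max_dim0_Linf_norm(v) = 4.09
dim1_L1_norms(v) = [4.9, 9.26, 4.96]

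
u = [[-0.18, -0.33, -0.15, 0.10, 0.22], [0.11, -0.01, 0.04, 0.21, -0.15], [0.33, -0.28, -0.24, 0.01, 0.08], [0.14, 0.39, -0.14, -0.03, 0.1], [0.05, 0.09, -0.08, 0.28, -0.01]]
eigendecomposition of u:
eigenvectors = [[-0.41+0.00j, -0.27-0.47j, -0.27+0.47j, (0.27+0j), (0.32+0j)], [-0.40+0.00j, -0.10+0.21j, -0.10-0.21j, (0.21+0j), -0.02+0.00j], [0.25+0.00j, (-0.79+0j), (-0.79-0j), (0.19+0j), 0.70+0.00j], [0.72+0.00j, -0.01-0.07j, (-0.01+0.07j), 0.59+0.00j, (0.15+0j)], [(-0.31+0j), -0.13-0.08j, -0.13+0.08j, 0.71+0.00j, (0.63+0j)]]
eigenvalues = [(-0.42+0j), (-0.15+0.28j), (-0.15-0.28j), (0.25+0j), (-0.01+0j)]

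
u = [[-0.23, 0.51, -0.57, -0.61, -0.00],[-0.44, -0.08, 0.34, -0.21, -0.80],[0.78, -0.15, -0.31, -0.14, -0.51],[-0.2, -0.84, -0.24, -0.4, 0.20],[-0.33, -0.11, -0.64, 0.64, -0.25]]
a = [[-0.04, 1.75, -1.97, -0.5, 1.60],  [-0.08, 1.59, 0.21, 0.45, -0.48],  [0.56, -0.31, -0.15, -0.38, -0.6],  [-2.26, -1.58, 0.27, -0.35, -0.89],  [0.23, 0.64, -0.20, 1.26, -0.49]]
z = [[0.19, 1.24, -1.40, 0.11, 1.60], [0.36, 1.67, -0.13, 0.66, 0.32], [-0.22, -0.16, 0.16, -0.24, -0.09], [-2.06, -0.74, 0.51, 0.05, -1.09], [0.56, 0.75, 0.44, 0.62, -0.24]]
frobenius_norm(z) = 4.18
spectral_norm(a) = 3.79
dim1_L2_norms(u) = [1.0, 1.0, 1.0, 1.0, 1.0]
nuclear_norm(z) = 7.08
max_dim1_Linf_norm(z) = 2.06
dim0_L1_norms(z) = [3.39, 4.56, 2.64, 1.68, 3.34]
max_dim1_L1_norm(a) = 5.86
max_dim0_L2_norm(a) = 2.93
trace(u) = -1.27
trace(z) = 1.83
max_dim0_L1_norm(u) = 2.1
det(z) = -0.18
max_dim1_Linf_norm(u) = 0.84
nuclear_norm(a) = 9.63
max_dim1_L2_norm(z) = 2.5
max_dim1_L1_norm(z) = 4.54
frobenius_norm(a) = 4.96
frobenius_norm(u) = 2.24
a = z + u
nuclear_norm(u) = 5.01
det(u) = 1.01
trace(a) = 0.56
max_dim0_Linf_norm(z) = 2.06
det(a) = 11.31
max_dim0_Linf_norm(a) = 2.26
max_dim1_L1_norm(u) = 1.97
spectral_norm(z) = 3.46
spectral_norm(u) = 1.01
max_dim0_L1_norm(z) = 4.56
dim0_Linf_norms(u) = [0.78, 0.84, 0.64, 0.64, 0.8]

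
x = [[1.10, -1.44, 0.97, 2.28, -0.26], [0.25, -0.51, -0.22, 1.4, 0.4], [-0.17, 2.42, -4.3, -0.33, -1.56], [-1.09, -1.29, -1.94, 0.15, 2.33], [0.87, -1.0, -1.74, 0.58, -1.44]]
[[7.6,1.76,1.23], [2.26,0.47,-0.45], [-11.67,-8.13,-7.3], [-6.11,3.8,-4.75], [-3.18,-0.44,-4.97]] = x @ [[0.51, 1.24, -1.86], [0.26, -1.82, 0.69], [2.72, 0.33, 2.33], [2.08, -0.94, 0.81], [-0.11, 1.54, -0.64]]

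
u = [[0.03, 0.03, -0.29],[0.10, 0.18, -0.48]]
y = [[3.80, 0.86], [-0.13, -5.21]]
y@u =[[0.20, 0.27, -1.51],[-0.52, -0.94, 2.54]]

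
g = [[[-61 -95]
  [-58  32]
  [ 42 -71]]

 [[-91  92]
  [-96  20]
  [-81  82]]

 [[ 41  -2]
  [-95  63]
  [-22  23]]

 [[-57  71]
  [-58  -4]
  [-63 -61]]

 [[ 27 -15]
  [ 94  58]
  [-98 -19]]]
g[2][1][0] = -95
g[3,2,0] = -63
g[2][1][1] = 63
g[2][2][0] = -22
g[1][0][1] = 92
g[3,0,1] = 71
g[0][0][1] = -95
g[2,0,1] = -2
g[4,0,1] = -15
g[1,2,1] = 82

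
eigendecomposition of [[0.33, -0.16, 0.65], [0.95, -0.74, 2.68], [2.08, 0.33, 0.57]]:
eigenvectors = [[-0.21, -0.24, -0.20], [-0.76, 0.91, -0.92], [-0.61, 0.34, 0.34]]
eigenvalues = [1.68, 0.01, -1.53]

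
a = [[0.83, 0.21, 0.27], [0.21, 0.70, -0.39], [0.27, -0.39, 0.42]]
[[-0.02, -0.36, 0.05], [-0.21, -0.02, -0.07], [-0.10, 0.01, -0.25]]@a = [[-0.08,-0.28,0.16], [-0.2,-0.03,-0.08], [-0.15,0.08,-0.14]]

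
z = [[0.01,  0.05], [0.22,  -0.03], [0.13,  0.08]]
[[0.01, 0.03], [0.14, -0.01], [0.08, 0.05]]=z @ [[0.63, 0.02], [0.02, 0.58]]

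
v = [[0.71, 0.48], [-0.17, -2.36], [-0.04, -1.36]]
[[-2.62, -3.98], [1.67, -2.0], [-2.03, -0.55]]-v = [[-3.33, -4.46], [1.84, 0.36], [-1.99, 0.81]]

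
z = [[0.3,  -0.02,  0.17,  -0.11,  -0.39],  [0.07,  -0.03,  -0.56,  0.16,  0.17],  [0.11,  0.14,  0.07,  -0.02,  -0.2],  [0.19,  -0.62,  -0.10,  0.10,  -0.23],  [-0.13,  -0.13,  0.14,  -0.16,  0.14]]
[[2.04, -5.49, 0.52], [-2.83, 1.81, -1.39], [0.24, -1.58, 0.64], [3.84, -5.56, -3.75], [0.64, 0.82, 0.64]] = z @ [[-0.84, -10.27, 1.64], [-5.43, 4.77, 4.61], [4.41, -3.37, 1.27], [1.41, 0.22, -6.23], [-4.07, 4.39, 1.99]]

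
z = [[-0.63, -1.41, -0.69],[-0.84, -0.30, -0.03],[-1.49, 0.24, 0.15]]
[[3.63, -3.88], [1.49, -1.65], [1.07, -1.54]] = z @[[-1.06,1.41], [-1.98,1.39], [-0.25,1.5]]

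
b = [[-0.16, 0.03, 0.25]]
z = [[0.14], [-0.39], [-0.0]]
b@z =[[-0.03]]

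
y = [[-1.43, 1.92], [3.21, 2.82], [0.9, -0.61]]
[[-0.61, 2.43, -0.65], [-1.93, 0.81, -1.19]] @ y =[[8.09, 6.08], [4.29, -0.7]]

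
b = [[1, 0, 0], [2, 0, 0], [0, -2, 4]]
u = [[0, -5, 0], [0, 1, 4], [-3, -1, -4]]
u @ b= [[-10, 0, 0], [2, -8, 16], [-5, 8, -16]]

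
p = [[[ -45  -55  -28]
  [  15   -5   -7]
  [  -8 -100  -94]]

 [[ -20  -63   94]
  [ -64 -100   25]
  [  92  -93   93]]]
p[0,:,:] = [[-45, -55, -28], [15, -5, -7], [-8, -100, -94]]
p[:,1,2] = [-7, 25]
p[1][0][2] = 94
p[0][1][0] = 15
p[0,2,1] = -100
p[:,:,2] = [[-28, -7, -94], [94, 25, 93]]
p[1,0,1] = -63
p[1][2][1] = -93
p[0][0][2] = -28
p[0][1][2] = -7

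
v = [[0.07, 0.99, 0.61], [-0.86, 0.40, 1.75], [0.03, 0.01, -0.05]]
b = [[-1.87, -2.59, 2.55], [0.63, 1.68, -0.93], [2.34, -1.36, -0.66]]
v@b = [[1.92, 0.65, -1.14], [5.96, 0.52, -3.72], [-0.17, 0.01, 0.10]]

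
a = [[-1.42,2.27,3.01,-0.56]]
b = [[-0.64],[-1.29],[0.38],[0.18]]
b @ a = [[0.91, -1.45, -1.93, 0.36], [1.83, -2.93, -3.88, 0.72], [-0.54, 0.86, 1.14, -0.21], [-0.26, 0.41, 0.54, -0.10]]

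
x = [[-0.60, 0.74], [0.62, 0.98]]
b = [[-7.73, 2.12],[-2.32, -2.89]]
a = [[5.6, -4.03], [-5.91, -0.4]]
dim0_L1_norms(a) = [11.51, 4.43]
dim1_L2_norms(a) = [6.9, 5.92]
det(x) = -1.05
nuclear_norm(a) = 11.61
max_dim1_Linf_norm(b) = 7.73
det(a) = -26.06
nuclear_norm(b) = 11.51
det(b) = 27.26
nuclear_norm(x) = 2.08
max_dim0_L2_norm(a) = 8.14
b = x @ a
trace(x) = 0.38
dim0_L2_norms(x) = [0.86, 1.23]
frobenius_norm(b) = 8.83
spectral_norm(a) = 8.57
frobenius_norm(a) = 9.09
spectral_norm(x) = 1.24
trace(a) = 5.20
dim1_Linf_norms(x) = [0.74, 0.98]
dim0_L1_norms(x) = [1.22, 1.72]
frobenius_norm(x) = 1.50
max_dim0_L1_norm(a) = 11.51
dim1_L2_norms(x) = [0.95, 1.16]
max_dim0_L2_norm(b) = 8.07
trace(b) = -10.62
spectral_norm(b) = 8.18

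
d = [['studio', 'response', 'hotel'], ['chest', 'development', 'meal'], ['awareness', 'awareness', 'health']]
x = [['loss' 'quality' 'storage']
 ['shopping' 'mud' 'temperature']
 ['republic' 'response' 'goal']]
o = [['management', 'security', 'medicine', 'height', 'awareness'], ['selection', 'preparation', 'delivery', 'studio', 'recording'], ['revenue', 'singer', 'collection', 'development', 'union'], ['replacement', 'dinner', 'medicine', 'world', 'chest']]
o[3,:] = ['replacement', 'dinner', 'medicine', 'world', 'chest']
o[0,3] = 'height'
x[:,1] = ['quality', 'mud', 'response']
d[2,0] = 'awareness'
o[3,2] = 'medicine'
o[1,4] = 'recording'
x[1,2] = 'temperature'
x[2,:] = ['republic', 'response', 'goal']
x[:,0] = ['loss', 'shopping', 'republic']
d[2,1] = 'awareness'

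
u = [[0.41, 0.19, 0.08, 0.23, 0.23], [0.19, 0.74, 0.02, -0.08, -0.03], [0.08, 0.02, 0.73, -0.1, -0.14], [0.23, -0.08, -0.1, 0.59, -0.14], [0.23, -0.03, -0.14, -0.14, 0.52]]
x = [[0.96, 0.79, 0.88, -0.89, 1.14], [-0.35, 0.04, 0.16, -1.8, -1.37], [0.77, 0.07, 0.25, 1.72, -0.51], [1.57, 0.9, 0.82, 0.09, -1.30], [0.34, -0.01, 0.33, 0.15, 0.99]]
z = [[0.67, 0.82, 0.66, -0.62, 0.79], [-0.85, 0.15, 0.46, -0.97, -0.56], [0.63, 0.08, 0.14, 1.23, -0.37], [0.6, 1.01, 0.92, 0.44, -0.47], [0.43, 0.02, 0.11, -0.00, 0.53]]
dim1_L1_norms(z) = [3.56, 2.99, 2.45, 3.44, 1.09]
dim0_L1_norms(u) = [1.14, 1.06, 1.07, 1.14, 1.06]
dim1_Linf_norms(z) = [0.82, 0.97, 1.23, 1.01, 0.53]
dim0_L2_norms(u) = [0.56, 0.77, 0.75, 0.66, 0.6]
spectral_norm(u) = 0.85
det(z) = 0.01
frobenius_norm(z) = 3.16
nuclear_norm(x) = 8.16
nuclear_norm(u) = 2.99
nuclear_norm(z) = 5.59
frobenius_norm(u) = 1.51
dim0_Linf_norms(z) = [0.85, 1.01, 0.92, 1.23, 0.79]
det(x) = -0.43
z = x @ u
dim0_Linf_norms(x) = [1.57, 0.9, 0.88, 1.8, 1.37]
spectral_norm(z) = 2.11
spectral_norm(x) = 2.77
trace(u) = 2.99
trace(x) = 2.33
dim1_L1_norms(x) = [4.66, 3.72, 3.32, 4.68, 1.82]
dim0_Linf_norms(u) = [0.41, 0.74, 0.73, 0.59, 0.52]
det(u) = -0.00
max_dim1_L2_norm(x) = 2.38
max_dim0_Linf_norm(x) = 1.8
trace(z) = 1.93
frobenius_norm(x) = 4.52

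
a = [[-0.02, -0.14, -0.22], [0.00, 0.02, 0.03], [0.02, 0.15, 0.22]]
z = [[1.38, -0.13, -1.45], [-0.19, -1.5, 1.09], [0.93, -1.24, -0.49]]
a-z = [[-1.40, -0.01, 1.23], [0.19, 1.52, -1.06], [-0.91, 1.39, 0.71]]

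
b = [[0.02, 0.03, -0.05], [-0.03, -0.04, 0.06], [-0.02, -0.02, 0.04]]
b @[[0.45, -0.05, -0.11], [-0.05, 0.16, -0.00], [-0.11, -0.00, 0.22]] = [[0.01, 0.00, -0.01],[-0.02, -0.00, 0.02],[-0.01, -0.0, 0.01]]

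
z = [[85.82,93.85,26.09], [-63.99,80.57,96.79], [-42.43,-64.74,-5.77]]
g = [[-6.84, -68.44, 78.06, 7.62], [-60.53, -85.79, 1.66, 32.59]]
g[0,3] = 7.62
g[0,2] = 78.06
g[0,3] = 7.62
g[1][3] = 32.59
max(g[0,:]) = 78.06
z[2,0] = -42.43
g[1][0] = -60.53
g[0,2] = 78.06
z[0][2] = 26.09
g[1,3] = 32.59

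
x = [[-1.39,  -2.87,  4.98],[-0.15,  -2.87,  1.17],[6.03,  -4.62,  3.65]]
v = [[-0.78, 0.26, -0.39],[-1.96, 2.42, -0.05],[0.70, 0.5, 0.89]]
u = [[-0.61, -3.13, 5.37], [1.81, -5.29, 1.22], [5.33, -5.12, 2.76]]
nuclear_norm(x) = 15.98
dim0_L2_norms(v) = [2.22, 2.48, 0.97]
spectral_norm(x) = 9.38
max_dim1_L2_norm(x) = 8.43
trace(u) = -3.14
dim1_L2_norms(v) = [0.91, 3.11, 1.24]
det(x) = 74.86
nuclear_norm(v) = 4.60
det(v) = -0.21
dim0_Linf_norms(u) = [5.33, 5.29, 5.37]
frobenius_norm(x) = 10.75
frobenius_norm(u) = 11.58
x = v + u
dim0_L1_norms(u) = [7.75, 13.54, 9.35]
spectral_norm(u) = 10.40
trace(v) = 2.53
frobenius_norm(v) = 3.47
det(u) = 102.03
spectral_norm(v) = 3.20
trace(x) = -0.61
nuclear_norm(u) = 17.14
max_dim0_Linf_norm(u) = 5.37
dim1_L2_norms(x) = [5.91, 3.1, 8.43]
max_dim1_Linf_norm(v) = 2.42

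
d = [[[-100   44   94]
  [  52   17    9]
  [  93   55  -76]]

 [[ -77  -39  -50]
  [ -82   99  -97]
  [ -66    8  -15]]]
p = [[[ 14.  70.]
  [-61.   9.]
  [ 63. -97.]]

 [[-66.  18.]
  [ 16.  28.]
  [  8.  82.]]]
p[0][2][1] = -97.0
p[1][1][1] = 28.0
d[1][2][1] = 8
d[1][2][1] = 8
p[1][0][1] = 18.0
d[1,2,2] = -15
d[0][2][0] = 93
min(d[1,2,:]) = -66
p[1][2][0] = 8.0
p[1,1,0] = 16.0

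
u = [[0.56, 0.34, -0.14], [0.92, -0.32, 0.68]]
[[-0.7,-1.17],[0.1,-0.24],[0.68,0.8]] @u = [[-1.47, 0.14, -0.7], [-0.16, 0.11, -0.18], [1.12, -0.02, 0.45]]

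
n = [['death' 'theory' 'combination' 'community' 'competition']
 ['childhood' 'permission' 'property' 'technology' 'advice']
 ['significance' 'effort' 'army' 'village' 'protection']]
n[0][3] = 'community'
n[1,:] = ['childhood', 'permission', 'property', 'technology', 'advice']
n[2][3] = 'village'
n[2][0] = 'significance'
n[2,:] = ['significance', 'effort', 'army', 'village', 'protection']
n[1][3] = 'technology'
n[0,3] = 'community'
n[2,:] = ['significance', 'effort', 'army', 'village', 'protection']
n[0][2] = 'combination'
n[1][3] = 'technology'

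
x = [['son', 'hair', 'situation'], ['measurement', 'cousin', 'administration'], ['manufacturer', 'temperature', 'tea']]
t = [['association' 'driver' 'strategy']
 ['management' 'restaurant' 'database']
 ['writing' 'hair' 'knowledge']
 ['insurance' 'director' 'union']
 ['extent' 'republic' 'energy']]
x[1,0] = 'measurement'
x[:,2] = ['situation', 'administration', 'tea']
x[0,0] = 'son'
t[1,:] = ['management', 'restaurant', 'database']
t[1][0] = 'management'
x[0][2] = 'situation'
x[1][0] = 'measurement'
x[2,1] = 'temperature'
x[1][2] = 'administration'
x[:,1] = ['hair', 'cousin', 'temperature']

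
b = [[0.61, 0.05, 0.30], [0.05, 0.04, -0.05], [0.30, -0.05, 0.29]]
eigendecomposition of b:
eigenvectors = [[-0.86, -0.43, 0.28], [-0.02, -0.52, -0.85], [-0.51, 0.74, -0.44]]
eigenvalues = [0.79, 0.15, -0.0]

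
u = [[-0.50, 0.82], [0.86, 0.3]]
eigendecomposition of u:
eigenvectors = [[-0.84, -0.52], [0.54, -0.85]]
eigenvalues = [-1.03, 0.83]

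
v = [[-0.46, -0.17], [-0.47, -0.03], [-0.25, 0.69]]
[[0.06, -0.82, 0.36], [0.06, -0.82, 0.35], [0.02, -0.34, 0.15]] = v @ [[-0.12, 1.73, -0.75], [-0.01, 0.14, -0.06]]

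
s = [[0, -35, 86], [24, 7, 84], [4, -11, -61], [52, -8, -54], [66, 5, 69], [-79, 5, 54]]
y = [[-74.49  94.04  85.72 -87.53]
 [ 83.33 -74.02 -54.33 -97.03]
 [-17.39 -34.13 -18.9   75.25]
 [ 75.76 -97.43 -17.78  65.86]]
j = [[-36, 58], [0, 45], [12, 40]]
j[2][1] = 40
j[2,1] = 40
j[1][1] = 45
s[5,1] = 5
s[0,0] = 0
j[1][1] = 45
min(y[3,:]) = -97.43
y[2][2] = -18.9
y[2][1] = -34.13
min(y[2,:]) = -34.13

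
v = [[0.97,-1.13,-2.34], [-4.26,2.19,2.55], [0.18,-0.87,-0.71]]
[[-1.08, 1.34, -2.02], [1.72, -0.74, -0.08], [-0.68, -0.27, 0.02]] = v@[[0.03, 0.15, 0.33], [0.67, 1.26, -1.28], [0.15, -1.12, 1.62]]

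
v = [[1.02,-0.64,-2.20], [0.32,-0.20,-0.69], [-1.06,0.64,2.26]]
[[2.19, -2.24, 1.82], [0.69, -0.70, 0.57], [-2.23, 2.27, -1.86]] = v @ [[0.36, 0.49, 0.85], [-1.13, 1.01, -1.28], [-0.50, 0.95, -0.06]]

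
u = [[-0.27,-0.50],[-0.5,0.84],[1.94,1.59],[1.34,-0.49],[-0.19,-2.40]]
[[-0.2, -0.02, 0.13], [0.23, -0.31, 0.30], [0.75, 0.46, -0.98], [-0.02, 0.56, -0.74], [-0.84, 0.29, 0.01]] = u@ [[0.11,0.36,-0.54], [0.34,-0.15,0.04]]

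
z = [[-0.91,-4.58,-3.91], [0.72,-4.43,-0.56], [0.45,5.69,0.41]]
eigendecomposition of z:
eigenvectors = [[(0.12+0j), (0.83+0j), 0.83-0.00j],[(-0.6+0j), 0.17-0.04j, 0.17+0.04j],[0.79+0.00j, (-0.28-0.46j), -0.28+0.46j]]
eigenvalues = [(-3.83+0j), (-0.55+2.36j), (-0.55-2.36j)]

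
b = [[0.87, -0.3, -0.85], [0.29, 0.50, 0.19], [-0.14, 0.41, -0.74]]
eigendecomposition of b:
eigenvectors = [[(-0.81+0j), -0.81-0.00j, 0.40+0.00j], [(-0.32+0.47j), -0.32-0.47j, (-0.2+0j)], [(0.01+0.13j), (0.01-0.13j), (0.9+0j)]]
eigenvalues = [(0.76+0.31j), (0.76-0.31j), (-0.9+0j)]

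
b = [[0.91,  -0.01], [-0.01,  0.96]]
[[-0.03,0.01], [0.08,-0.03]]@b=[[-0.03, 0.01], [0.07, -0.03]]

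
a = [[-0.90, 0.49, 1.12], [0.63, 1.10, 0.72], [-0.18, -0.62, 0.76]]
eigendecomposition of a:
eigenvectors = [[(0.96+0j), 0.16+0.26j, 0.16-0.26j], [(-0.28+0j), 0.74+0.00j, (0.74-0j)], [(-0+0j), -0.24+0.56j, -0.24-0.56j]]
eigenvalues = [(-1.04+0j), (1+0.77j), (1-0.77j)]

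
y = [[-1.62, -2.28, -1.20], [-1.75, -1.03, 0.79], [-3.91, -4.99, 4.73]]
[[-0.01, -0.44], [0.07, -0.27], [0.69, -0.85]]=y @[[0.06, 0.10],[-0.09, 0.11],[0.1, 0.02]]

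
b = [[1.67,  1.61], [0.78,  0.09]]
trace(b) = 1.76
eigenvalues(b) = [2.25, -0.49]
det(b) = -1.11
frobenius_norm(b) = 2.45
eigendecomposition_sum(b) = [[1.77, 1.32], [0.64, 0.48]] + [[-0.10, 0.29], [0.14, -0.39]]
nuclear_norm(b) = 2.87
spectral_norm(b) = 2.41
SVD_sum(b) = [[1.75, 1.52], [0.49, 0.42]] + [[-0.08, 0.09],[0.29, -0.33]]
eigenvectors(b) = [[0.94, -0.60], [0.34, 0.8]]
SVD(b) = [[-0.96,-0.27], [-0.27,0.96]] @ diag([2.4054705518809123, 0.45957744073631474]) @ [[-0.76, -0.65],[0.65, -0.76]]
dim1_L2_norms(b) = [2.32, 0.79]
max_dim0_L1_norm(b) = 2.45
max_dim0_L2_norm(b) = 1.84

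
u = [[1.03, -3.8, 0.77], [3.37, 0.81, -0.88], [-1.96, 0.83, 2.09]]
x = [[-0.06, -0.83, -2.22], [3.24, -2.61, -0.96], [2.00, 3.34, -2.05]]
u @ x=[[-10.83, 11.63, -0.22],[0.66, -7.85, -6.46],[6.99, 6.44, -0.73]]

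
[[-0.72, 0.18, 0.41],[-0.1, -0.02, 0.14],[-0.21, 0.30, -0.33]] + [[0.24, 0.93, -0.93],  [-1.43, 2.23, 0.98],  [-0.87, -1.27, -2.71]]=[[-0.48, 1.11, -0.52], [-1.53, 2.21, 1.12], [-1.08, -0.97, -3.04]]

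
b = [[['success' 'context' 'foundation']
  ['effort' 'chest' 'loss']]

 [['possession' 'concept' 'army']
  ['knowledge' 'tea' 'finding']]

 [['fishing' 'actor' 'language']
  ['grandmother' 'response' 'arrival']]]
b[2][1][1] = 'response'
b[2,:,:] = [['fishing', 'actor', 'language'], ['grandmother', 'response', 'arrival']]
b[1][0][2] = 'army'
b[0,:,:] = [['success', 'context', 'foundation'], ['effort', 'chest', 'loss']]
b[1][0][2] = 'army'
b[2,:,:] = [['fishing', 'actor', 'language'], ['grandmother', 'response', 'arrival']]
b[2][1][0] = 'grandmother'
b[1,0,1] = 'concept'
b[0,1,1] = 'chest'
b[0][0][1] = 'context'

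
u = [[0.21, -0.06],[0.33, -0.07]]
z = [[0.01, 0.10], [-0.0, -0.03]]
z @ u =[[0.04, -0.01], [-0.01, 0.0]]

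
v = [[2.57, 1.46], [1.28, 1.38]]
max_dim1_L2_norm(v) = 2.96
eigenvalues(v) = [3.47, 0.48]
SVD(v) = [[-0.85, -0.53],[-0.53, 0.85]] @ diag([3.4706777025382975, 0.4834214363301241]) @ [[-0.82,-0.57], [-0.57,0.82]]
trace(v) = 3.95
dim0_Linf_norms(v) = [2.57, 1.46]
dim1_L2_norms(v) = [2.96, 1.88]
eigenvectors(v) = [[0.85, -0.57], [0.52, 0.82]]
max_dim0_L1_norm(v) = 3.85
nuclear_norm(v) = 3.95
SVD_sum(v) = [[2.42, 1.67], [1.51, 1.04]] + [[0.15, -0.21], [-0.23, 0.34]]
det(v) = 1.68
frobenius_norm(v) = 3.50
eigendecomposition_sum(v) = [[2.42, 1.7], [1.49, 1.04]] + [[0.15, -0.24], [-0.21, 0.34]]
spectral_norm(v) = 3.47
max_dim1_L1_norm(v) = 4.03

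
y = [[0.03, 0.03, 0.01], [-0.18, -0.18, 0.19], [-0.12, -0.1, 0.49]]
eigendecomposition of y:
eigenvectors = [[-0.2,0.73,0.04], [0.97,-0.68,0.28], [0.12,0.04,0.96]]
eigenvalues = [-0.12, 0.0, 0.46]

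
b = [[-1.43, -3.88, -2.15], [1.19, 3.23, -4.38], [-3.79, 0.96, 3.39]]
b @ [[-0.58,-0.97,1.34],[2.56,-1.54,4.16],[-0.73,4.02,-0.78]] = [[-7.53, -1.28, -16.38], [10.78, -23.74, 18.45], [2.18, 15.83, -3.73]]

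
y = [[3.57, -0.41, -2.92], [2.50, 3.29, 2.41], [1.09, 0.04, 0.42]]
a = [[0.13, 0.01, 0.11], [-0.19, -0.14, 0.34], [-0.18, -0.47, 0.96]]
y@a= [[1.07, 1.47, -2.55], [-0.73, -1.57, 3.71], [0.06, -0.19, 0.54]]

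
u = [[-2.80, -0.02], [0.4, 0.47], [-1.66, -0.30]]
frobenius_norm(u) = 3.33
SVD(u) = [[-0.85, -0.35],[0.13, -0.87],[-0.51, 0.36]] @ diag([3.287560021807568, 0.5087721523556757]) @ [[1.0, 0.07], [0.07, -1.00]]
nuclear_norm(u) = 3.80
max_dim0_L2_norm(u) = 3.28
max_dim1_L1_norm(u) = 2.82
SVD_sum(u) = [[-2.79, -0.20], [0.43, 0.03], [-1.67, -0.12]] + [[-0.01, 0.18], [-0.03, 0.44], [0.01, -0.18]]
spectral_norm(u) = 3.29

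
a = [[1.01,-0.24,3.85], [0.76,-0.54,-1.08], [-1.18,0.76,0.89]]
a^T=[[1.01, 0.76, -1.18], [-0.24, -0.54, 0.76], [3.85, -1.08, 0.89]]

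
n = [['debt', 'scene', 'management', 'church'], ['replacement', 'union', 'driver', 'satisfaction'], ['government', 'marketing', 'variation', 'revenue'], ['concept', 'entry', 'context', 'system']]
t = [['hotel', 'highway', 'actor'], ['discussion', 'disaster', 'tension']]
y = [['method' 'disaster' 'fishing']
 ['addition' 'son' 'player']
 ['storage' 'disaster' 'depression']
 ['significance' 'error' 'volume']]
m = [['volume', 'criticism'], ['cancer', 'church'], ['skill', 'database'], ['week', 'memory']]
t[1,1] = 'disaster'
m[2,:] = ['skill', 'database']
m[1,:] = ['cancer', 'church']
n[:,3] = ['church', 'satisfaction', 'revenue', 'system']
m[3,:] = ['week', 'memory']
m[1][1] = 'church'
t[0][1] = 'highway'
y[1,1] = 'son'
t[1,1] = 'disaster'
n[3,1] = 'entry'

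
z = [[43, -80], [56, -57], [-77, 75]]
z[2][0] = -77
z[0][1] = -80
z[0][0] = 43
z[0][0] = 43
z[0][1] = -80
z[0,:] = [43, -80]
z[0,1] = -80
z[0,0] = 43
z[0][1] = -80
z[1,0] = 56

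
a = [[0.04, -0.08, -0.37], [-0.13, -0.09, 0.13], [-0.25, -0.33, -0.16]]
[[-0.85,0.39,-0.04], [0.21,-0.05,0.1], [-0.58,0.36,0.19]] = a @ [[0.23, -0.67, -0.26], [0.51, -0.03, -0.45], [2.22, -1.11, 0.17]]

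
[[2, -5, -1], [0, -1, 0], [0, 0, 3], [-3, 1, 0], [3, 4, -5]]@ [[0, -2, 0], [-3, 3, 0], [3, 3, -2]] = [[12, -22, 2], [3, -3, 0], [9, 9, -6], [-3, 9, 0], [-27, -9, 10]]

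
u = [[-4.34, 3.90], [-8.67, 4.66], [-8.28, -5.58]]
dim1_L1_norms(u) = [8.24, 13.33, 13.86]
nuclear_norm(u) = 20.97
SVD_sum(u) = [[-4.73,0.55], [-9.09,1.06], [-7.53,0.87]] + [[0.39, 3.35], [0.42, 3.6], [-0.75, -6.45]]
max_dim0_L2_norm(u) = 12.75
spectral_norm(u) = 12.80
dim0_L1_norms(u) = [21.29, 14.14]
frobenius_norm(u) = 15.19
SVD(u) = [[-0.37, -0.41], [-0.71, -0.44], [-0.59, 0.8]] @ diag([12.800589661912205, 8.171279233225748]) @ [[0.99, -0.12], [-0.12, -0.99]]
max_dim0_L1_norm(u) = 21.29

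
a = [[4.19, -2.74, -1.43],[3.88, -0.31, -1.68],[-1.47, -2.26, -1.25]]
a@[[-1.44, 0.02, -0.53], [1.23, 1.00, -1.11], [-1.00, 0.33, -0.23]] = [[-7.97, -3.13, 1.15], [-4.29, -0.79, -1.33], [0.59, -2.7, 3.58]]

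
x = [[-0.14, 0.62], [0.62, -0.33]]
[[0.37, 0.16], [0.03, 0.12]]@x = [[0.05, 0.18],[0.07, -0.02]]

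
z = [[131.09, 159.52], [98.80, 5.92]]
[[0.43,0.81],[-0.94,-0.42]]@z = [[136.4, 73.39], [-164.72, -152.44]]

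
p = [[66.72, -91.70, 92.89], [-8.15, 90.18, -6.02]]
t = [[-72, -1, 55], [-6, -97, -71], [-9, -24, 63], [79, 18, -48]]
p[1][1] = 90.18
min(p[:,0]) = -8.15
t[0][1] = -1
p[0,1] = -91.7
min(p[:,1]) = -91.7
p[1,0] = -8.15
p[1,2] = -6.02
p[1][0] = -8.15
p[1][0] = -8.15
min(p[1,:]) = -8.15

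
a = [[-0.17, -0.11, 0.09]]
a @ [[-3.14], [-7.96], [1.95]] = [[1.58]]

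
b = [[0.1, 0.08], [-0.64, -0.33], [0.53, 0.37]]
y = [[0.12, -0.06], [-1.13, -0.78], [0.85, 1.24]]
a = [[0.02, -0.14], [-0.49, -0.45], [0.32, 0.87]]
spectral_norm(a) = 1.12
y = b + a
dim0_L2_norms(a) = [0.59, 0.99]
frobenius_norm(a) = 1.15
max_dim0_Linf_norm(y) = 1.24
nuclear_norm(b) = 1.04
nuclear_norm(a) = 1.39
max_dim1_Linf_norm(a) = 0.87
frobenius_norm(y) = 2.04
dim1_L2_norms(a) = [0.14, 0.67, 0.93]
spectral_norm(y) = 2.00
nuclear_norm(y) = 2.39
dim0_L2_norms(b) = [0.84, 0.5]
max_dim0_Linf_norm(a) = 0.87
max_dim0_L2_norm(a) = 0.99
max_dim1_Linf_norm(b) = 0.64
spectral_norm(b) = 0.97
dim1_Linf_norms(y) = [0.12, 1.13, 1.24]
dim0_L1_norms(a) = [0.83, 1.46]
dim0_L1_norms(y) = [2.1, 2.08]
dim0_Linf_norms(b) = [0.64, 0.37]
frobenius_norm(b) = 0.98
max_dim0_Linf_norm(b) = 0.64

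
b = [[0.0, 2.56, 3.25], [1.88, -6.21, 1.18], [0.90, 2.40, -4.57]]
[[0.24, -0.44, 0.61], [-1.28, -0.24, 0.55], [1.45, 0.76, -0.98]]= b @ [[0.26, 0.03, 0.06], [0.26, 0.02, -0.03], [-0.13, -0.15, 0.21]]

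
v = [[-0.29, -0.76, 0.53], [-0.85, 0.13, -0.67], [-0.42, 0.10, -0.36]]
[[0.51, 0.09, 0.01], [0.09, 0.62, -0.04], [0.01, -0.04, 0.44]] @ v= [[-0.23, -0.37, 0.21],[-0.54, 0.01, -0.35],[-0.15, 0.03, -0.13]]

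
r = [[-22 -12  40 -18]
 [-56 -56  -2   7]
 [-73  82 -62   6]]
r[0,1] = -12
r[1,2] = -2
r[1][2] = -2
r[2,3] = 6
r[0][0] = -22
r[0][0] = -22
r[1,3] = 7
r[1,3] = 7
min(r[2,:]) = -73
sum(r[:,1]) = 14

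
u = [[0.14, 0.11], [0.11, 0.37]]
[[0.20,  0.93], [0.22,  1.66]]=u @ [[1.28, 4.08], [0.21, 3.28]]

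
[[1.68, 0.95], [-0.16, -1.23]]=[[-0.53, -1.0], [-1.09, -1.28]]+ [[2.21, 1.95], [0.93, 0.05]]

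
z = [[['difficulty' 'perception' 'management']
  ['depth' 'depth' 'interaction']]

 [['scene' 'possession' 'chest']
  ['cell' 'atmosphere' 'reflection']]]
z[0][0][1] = 'perception'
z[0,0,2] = 'management'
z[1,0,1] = 'possession'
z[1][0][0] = 'scene'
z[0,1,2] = 'interaction'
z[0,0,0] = 'difficulty'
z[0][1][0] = 'depth'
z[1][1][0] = 'cell'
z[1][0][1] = 'possession'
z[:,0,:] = [['difficulty', 'perception', 'management'], ['scene', 'possession', 'chest']]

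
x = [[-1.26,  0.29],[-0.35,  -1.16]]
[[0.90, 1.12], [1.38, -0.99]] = x @ [[-0.92, -0.65],[-0.91, 1.05]]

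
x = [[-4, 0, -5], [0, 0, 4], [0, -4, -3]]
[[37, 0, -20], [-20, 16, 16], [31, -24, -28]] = x @ [[-3, -5, 0], [-4, 3, 4], [-5, 4, 4]]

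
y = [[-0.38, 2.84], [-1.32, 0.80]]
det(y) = 3.445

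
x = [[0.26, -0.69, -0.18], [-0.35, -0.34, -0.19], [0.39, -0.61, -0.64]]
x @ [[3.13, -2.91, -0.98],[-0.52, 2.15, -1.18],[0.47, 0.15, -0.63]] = [[1.09, -2.27, 0.67], [-1.01, 0.26, 0.86], [1.24, -2.54, 0.74]]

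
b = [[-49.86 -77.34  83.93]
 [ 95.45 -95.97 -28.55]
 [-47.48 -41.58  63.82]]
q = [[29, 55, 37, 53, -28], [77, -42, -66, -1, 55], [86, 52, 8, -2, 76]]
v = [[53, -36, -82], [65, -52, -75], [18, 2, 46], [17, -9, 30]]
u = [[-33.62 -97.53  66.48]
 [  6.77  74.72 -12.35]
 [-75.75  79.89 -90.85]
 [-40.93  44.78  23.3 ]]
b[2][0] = -47.48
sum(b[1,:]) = -29.069999999999997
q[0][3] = 53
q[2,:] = [86, 52, 8, -2, 76]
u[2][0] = -75.75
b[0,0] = -49.86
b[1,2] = -28.55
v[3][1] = -9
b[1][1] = -95.97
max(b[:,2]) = 83.93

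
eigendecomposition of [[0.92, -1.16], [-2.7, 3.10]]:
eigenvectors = [[-0.76, 0.34], [-0.65, -0.94]]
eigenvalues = [-0.07, 4.09]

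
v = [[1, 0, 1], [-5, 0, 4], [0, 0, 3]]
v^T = [[1, -5, 0], [0, 0, 0], [1, 4, 3]]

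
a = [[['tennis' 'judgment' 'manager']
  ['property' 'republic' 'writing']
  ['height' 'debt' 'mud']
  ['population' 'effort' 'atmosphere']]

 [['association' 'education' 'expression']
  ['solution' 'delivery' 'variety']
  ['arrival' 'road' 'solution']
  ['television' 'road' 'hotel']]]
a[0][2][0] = 'height'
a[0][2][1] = 'debt'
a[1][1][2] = 'variety'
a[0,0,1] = 'judgment'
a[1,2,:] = ['arrival', 'road', 'solution']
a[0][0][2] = 'manager'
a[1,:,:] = [['association', 'education', 'expression'], ['solution', 'delivery', 'variety'], ['arrival', 'road', 'solution'], ['television', 'road', 'hotel']]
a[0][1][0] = 'property'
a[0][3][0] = 'population'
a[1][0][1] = 'education'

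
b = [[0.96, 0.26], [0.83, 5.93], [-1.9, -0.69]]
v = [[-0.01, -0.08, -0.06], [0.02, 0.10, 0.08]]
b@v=[[-0.00, -0.05, -0.04], [0.11, 0.53, 0.42], [0.01, 0.08, 0.06]]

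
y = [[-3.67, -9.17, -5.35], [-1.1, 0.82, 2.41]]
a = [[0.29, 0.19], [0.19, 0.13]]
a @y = [[-1.27, -2.5, -1.09], [-0.84, -1.64, -0.70]]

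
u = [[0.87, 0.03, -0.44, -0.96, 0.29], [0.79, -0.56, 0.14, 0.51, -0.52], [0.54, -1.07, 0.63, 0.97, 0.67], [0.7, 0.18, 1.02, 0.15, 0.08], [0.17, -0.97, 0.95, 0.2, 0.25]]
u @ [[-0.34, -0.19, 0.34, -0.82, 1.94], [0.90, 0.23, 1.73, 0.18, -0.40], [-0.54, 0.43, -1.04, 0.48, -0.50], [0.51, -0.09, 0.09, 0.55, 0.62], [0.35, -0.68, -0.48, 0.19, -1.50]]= [[-0.42, -0.46, 0.58, -1.39, 0.87], [-0.77, 0.09, -0.55, -0.50, 2.78], [-0.76, -0.62, -2.56, 0.33, 0.76], [-0.52, 0.28, -0.54, 0.05, 0.75], [-1.25, -0.03, -2.71, 0.30, -0.01]]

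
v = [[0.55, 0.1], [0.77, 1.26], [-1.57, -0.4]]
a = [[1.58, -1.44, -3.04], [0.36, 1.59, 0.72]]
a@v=[[4.53, -0.44], [0.29, 1.75]]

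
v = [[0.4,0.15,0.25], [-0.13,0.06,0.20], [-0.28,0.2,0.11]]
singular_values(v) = [0.52, 0.39, 0.11]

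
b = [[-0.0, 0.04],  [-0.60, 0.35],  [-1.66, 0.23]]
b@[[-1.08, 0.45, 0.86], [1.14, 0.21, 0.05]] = [[0.05, 0.01, 0.00], [1.05, -0.2, -0.5], [2.06, -0.70, -1.42]]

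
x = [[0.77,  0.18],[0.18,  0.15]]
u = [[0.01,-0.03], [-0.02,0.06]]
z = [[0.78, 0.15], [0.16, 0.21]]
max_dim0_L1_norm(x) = 0.95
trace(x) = 0.92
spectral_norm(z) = 0.82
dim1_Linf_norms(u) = [0.03, 0.06]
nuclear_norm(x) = 0.92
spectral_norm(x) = 0.82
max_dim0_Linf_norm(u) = 0.06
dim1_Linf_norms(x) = [0.77, 0.18]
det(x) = 0.08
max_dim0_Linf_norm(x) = 0.77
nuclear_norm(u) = 0.07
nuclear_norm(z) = 0.99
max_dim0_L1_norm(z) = 0.94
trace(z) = 0.99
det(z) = 0.14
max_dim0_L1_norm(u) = 0.09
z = u + x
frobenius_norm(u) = 0.07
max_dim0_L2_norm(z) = 0.8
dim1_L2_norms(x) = [0.79, 0.23]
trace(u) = 0.07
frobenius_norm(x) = 0.82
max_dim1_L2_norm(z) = 0.79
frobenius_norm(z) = 0.84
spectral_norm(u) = 0.07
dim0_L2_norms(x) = [0.79, 0.23]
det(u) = 0.00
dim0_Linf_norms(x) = [0.77, 0.18]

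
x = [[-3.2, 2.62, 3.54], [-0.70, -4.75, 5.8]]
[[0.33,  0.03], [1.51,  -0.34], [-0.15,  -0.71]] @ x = [[-1.08,0.72,1.34], [-4.59,5.57,3.37], [0.98,2.98,-4.65]]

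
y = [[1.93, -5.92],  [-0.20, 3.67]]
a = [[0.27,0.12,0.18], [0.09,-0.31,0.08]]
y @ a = [[-0.01, 2.07, -0.13], [0.28, -1.16, 0.26]]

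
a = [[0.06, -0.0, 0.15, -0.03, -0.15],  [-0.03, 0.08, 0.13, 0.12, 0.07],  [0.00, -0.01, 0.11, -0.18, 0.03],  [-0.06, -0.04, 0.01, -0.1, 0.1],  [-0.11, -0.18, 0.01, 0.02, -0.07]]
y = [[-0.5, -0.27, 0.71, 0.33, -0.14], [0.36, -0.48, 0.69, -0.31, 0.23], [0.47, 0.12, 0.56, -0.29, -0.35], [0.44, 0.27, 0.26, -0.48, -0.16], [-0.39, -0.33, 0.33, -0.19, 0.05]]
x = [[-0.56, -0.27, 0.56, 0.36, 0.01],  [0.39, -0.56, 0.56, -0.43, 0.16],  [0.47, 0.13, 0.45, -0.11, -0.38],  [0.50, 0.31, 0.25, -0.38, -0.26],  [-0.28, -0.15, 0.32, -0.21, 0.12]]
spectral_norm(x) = 1.25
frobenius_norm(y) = 1.92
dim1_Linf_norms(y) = [0.71, 0.69, 0.56, 0.48, 0.39]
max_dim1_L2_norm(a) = 0.22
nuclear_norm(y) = 3.59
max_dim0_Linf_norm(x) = 0.56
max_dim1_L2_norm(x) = 0.99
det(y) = 0.04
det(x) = 0.01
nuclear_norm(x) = 3.37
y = a + x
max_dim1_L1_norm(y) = 2.07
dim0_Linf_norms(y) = [0.5, 0.48, 0.71, 0.48, 0.35]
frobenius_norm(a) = 0.46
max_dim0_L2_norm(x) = 1.01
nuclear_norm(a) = 0.92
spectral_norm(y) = 1.35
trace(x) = -0.93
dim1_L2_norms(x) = [0.91, 0.99, 0.77, 0.79, 0.51]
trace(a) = 0.08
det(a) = -0.00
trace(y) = -0.85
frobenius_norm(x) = 1.82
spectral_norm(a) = 0.26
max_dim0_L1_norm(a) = 0.45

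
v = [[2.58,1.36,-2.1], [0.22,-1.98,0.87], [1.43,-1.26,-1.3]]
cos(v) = [[-0.32,-1.13,0.24], [-0.5,-0.76,1.44], [-0.37,-2.59,1.52]]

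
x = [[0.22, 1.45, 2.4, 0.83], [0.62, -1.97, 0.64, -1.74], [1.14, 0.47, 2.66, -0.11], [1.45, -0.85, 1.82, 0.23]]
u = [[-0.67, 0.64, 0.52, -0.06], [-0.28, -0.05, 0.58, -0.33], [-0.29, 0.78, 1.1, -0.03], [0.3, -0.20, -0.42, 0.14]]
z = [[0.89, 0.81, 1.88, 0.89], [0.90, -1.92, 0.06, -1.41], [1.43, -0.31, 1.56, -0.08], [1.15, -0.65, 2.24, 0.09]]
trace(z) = 0.62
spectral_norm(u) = 1.85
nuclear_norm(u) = 2.81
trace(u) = 0.52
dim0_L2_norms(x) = [1.96, 2.63, 4.07, 1.94]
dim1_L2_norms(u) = [1.06, 0.73, 1.38, 0.57]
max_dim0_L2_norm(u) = 1.41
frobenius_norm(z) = 4.86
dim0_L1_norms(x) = [3.43, 4.74, 7.52, 2.91]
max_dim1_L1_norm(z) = 4.47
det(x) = 4.71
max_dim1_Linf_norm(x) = 2.66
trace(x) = 1.14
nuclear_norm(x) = 8.98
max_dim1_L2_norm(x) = 2.93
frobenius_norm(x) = 5.58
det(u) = 0.00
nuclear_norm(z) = 7.24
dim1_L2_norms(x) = [2.93, 2.78, 2.93, 2.49]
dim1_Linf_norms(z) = [1.88, 1.92, 1.56, 2.24]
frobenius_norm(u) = 1.97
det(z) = -0.01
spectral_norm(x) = 4.42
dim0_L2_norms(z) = [2.23, 2.2, 3.31, 1.67]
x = u + z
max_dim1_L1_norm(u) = 2.2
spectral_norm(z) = 3.93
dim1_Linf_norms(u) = [0.67, 0.58, 1.1, 0.42]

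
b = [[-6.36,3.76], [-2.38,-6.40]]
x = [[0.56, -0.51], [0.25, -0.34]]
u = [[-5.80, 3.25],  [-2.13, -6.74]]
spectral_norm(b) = 7.77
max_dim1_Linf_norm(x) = 0.56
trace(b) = -12.76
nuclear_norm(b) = 14.16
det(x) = -0.06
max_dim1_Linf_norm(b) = 6.4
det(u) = 46.01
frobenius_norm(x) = 0.87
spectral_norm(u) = 7.55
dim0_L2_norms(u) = [6.18, 7.48]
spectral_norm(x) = 0.86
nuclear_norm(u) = 13.65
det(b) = 49.65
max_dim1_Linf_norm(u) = 6.74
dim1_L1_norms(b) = [10.12, 8.78]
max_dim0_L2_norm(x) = 0.61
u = x + b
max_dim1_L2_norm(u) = 7.07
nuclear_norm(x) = 0.94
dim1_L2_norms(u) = [6.65, 7.07]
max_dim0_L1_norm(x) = 0.85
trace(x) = 0.22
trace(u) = -12.54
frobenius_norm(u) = 9.70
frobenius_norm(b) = 10.06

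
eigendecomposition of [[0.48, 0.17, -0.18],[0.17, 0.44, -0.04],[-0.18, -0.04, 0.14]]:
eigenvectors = [[-0.76, -0.5, 0.42],[-0.58, 0.81, -0.09],[0.29, 0.32, 0.9]]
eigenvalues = [0.68, 0.32, 0.06]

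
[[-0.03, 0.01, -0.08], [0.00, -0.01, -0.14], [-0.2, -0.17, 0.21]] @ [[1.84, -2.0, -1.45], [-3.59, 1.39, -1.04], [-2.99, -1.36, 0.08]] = [[0.15, 0.18, 0.03], [0.45, 0.18, -0.00], [-0.39, -0.12, 0.48]]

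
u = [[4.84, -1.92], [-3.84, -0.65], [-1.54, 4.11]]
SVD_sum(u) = [[4.64, -2.33], [-2.81, 1.41], [-2.88, 1.45]] + [[0.20, 0.41], [-1.03, -2.06], [1.34, 2.66]]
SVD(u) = [[-0.76, 0.12], [0.46, -0.61], [0.47, 0.79]] @ diag([6.8655303046763665, 3.795825817338097]) @ [[-0.89, 0.45], [0.45, 0.89]]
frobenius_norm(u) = 7.84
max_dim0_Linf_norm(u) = 4.84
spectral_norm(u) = 6.87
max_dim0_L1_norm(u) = 10.22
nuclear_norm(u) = 10.66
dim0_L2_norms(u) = [6.37, 4.58]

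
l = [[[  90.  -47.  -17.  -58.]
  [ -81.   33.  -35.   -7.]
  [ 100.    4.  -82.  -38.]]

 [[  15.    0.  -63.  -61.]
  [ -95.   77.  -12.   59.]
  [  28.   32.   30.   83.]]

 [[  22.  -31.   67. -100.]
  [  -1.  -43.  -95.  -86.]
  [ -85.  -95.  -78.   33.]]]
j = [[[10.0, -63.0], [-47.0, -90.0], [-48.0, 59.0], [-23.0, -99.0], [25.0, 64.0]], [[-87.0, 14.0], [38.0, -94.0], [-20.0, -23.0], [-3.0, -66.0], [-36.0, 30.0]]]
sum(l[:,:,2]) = -285.0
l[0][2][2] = -82.0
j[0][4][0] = 25.0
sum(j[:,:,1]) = -268.0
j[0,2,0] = -48.0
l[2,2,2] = -78.0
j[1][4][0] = -36.0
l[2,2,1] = -95.0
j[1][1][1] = -94.0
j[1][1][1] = -94.0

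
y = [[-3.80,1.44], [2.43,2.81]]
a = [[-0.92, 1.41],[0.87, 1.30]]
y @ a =[[4.75, -3.49], [0.21, 7.08]]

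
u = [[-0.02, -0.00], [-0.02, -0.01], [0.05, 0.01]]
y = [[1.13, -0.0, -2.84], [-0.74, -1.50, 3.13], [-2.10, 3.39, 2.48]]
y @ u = [[-0.16,-0.03],[0.2,0.05],[0.1,-0.01]]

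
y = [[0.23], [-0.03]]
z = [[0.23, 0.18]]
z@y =[[0.05]]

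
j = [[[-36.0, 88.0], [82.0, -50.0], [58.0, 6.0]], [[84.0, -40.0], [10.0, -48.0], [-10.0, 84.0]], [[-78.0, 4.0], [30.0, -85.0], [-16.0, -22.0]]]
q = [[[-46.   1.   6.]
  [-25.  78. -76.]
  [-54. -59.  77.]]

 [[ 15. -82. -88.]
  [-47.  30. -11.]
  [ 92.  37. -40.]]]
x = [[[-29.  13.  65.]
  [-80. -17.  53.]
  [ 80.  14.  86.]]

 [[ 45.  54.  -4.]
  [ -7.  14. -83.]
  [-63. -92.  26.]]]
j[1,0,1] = -40.0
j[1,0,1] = -40.0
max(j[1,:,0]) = 84.0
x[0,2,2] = 86.0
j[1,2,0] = -10.0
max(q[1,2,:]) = 92.0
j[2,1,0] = 30.0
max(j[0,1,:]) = 82.0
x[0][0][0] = -29.0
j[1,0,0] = 84.0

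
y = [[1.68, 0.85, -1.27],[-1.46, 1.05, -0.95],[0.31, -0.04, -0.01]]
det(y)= -0.005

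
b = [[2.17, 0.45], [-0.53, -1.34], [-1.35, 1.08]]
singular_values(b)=[2.61, 1.77]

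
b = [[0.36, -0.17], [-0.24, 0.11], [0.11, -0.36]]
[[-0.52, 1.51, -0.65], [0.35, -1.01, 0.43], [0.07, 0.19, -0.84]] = b@[[-1.79, 4.60, -0.84], [-0.75, 0.88, 2.07]]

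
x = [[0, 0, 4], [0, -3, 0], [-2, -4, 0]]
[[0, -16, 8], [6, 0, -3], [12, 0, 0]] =x @ [[-2, 0, -2], [-2, 0, 1], [0, -4, 2]]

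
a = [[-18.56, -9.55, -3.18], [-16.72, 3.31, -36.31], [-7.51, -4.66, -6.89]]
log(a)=[[2.59+3.07j, 0.17+0.73j, 1.22-1.34j], [1.06+0.24j, (2.77+0.64j), (-0.7+4.58j)], [(0.58-0.03j), (0.11+0.31j), 2.10+2.57j]]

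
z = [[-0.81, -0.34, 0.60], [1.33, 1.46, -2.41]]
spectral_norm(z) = 3.27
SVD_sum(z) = [[-0.46, -0.45, 0.75], [1.44, 1.42, -2.36]] + [[-0.35, 0.11, -0.15],[-0.11, 0.04, -0.05]]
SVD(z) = [[-0.30, 0.95], [0.95, 0.30]] @ diag([3.2657448779855605, 0.41858140416300826]) @ [[0.46,  0.46,  -0.76], [-0.89,  0.28,  -0.37]]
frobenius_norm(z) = 3.29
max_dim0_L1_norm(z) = 3.01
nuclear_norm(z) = 3.68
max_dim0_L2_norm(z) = 2.48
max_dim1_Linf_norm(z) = 2.41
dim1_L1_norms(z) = [1.75, 5.2]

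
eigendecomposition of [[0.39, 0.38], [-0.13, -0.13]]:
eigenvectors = [[0.95, -0.69], [-0.31, 0.72]]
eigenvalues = [0.26, -0.0]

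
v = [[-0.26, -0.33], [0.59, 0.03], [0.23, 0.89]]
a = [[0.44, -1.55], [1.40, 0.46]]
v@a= [[-0.58, 0.25], [0.3, -0.9], [1.35, 0.05]]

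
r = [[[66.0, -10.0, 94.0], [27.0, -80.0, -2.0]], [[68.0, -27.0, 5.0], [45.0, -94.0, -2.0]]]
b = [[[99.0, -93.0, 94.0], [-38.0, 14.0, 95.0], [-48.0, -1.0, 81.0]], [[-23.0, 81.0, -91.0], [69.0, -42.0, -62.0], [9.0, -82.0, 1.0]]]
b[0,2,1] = -1.0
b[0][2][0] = -48.0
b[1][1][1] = -42.0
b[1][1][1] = -42.0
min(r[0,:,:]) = -80.0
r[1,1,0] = 45.0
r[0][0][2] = 94.0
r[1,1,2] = -2.0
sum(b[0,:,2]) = 270.0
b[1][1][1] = -42.0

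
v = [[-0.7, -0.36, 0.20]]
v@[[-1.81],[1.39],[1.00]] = [[0.97]]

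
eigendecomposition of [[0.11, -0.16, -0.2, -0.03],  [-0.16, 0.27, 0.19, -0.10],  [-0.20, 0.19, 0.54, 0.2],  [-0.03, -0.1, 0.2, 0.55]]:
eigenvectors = [[0.30, -0.25, 0.88, -0.27], [-0.26, 0.56, 0.44, 0.65], [-0.76, 0.22, 0.14, -0.59], [-0.51, -0.76, 0.08, 0.39]]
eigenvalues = [0.82, 0.55, -0.01, 0.1]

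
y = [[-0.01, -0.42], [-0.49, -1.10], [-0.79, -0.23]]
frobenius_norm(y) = 1.52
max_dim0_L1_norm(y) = 1.75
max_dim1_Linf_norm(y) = 1.1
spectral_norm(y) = 1.39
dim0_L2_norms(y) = [0.93, 1.2]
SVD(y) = [[-0.25, -0.37],[-0.85, -0.35],[-0.46, 0.86]] @ diag([1.389831255070643, 0.6098926810749259]) @ [[0.56, 0.83], [-0.83, 0.56]]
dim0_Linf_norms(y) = [0.79, 1.1]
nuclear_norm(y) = 2.00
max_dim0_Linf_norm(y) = 1.1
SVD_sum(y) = [[-0.2, -0.29], [-0.67, -0.98], [-0.36, -0.52]] + [[0.19,-0.13], [0.18,-0.12], [-0.43,0.29]]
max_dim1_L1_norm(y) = 1.59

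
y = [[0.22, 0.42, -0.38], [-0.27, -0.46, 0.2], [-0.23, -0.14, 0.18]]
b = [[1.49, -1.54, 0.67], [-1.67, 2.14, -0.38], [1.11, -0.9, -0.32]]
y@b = [[-0.8, 0.90, 0.11], [0.59, -0.75, -0.07], [0.09, -0.11, -0.16]]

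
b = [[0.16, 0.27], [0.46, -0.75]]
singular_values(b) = [0.89, 0.27]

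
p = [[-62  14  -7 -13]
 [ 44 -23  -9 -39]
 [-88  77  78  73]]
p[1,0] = 44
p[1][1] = -23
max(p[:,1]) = 77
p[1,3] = -39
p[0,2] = -7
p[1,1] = -23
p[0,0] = -62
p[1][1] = -23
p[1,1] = -23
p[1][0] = 44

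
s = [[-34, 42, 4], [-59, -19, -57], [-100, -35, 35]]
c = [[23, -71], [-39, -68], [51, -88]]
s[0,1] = 42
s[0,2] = 4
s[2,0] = -100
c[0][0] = 23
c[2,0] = 51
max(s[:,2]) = 35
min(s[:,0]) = -100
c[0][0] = 23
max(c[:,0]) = 51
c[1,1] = -68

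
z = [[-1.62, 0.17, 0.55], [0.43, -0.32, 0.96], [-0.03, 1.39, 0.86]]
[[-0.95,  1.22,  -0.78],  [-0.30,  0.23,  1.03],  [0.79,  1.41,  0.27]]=z @ [[0.56, -0.47, 0.69], [0.77, 0.60, -0.22], [-0.31, 0.65, 0.69]]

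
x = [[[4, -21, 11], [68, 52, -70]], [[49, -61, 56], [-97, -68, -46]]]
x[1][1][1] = -68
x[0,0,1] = -21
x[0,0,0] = 4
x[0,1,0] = 68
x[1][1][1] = -68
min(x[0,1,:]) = -70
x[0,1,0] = 68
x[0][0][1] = -21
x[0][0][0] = 4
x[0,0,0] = 4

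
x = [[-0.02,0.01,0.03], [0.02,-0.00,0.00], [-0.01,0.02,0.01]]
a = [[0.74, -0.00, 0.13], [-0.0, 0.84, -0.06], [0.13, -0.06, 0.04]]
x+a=[[0.72, 0.01, 0.16], [0.02, 0.84, -0.06], [0.12, -0.04, 0.05]]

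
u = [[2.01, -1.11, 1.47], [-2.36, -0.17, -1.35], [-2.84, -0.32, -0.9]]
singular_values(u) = [4.71, 1.25, 0.35]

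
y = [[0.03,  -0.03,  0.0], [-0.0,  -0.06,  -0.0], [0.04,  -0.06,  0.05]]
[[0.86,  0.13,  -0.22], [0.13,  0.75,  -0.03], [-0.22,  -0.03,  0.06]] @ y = [[0.02, -0.02, -0.01], [0.0, -0.05, -0.00], [-0.0, 0.00, 0.0]]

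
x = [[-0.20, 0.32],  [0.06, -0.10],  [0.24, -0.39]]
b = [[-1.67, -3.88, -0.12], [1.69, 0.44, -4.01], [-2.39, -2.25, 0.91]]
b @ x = [[0.07, -0.1], [-1.27, 2.06], [0.56, -0.89]]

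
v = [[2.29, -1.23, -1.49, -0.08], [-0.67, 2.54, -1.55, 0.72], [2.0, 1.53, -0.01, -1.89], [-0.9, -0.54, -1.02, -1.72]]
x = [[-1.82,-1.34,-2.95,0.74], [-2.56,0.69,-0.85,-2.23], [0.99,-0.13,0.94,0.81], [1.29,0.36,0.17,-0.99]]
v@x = [[-2.60, -3.75, -7.12, 3.31], [-5.89, 3.11, -1.52, -8.13], [-10.00, -2.3, -7.53, -0.07], [-0.21, 0.35, 1.86, 1.41]]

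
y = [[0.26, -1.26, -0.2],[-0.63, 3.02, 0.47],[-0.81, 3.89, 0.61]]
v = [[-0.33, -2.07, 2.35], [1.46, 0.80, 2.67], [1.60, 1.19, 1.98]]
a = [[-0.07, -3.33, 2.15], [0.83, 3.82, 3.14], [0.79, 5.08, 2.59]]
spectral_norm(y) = 5.25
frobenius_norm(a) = 8.60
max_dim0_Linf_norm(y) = 3.89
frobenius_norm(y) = 5.25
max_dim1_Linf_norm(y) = 3.89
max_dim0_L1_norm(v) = 7.0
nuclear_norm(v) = 7.38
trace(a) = 6.34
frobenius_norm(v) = 5.26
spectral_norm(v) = 4.41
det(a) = 1.90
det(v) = -1.26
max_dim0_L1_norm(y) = 8.17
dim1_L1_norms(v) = [4.75, 4.93, 4.77]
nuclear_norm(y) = 5.26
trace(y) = 3.89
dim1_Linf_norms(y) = [1.26, 3.02, 3.89]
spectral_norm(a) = 7.82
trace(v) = 2.45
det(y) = -0.00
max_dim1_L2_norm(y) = 4.02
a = y + v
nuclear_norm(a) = 11.47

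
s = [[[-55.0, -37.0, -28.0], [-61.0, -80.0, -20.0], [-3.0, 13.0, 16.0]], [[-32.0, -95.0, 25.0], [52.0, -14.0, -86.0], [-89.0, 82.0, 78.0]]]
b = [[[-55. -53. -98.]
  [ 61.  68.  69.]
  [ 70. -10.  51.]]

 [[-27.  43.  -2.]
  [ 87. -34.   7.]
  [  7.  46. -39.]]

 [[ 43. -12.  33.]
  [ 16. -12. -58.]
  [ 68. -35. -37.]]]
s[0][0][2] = -28.0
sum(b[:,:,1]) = 1.0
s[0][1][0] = -61.0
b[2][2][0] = 68.0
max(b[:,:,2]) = 69.0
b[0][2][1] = -10.0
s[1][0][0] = -32.0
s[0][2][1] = 13.0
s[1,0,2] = 25.0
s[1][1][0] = 52.0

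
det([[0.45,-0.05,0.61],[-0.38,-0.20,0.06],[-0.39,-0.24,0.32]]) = -0.019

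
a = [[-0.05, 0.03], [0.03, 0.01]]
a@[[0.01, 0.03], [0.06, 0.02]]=[[0.00,-0.00], [0.0,0.0]]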